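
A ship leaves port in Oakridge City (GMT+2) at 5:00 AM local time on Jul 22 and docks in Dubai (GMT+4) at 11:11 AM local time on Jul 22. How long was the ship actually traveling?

Departure in UTC: 5:00 AM − 2:00 = 3:00 AM on Jul 22.
Arrival in UTC: 11:11 AM − 4:00 = 7:11 AM on Jul 22.
Elapsed = 7:11 AM − 3:00 AM = 4 hours 11 minutes.

4 hours 11 minutes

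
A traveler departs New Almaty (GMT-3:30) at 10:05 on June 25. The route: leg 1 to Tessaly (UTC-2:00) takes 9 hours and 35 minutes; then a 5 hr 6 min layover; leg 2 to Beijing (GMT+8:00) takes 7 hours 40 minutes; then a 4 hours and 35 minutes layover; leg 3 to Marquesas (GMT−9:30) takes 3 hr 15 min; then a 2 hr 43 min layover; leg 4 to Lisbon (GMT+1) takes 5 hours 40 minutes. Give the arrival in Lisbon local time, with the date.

05:09 on Jun 27

Convert departure to UTC: 10:05 + 3:30 = 13:35 UTC on Jun 25.
Add 9 hours 35 minutes leg 1 → 23:10 UTC.
Add 5 hours 6 minutes layover in Tessaly → 04:16 UTC (Jun 26).
Add 7 hours 40 minutes leg 2 → 11:56 UTC.
Add 4 hours and 35 minutes layover in Beijing → 16:31 UTC.
Add 3 hours 15 minutes leg 3 → 19:46 UTC.
Add 2 hours 43 minutes layover in Marquesas → 22:29 UTC.
Add 5 hours 40 minutes leg 4 → 04:09 UTC (Jun 27).
Lisbon is UTC+1:00, so local arrival = 04:09 + 1:00 = 05:09 on Jun 27.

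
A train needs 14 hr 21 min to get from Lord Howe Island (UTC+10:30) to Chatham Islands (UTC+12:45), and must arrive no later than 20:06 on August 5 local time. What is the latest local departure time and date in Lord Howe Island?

Target arrival in UTC: 20:06 − 12:45 = 07:21 on Aug 5.
Subtract 14 hours and 21 minutes → departure 17:00 UTC on Aug 4.
Lord Howe Island is UTC+10:30: 17:00 + 10:30 = 03:30 on Aug 5.

03:30 on August 5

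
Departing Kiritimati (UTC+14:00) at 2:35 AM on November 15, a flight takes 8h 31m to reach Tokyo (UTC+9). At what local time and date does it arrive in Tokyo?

6:06 AM on Nov 15

Convert departure to UTC: 2:35 AM − 14:00 = 12:35 PM UTC on Nov 14.
Add 8 hours 31 minutes travel time → 9:06 PM UTC.
Tokyo is UTC+9:00, so local arrival = 9:06 PM + 9:00 = 6:06 AM on Nov 15.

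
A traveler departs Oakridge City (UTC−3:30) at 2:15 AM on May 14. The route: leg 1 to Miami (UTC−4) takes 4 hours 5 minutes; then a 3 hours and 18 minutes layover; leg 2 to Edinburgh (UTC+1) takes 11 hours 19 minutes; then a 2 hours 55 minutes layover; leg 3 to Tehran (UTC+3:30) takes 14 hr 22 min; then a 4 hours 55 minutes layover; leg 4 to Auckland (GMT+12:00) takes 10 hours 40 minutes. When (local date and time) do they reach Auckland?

9:19 PM on May 16

Convert departure to UTC: 2:15 AM + 3:30 = 5:45 AM UTC on May 14.
Add 4 hours and 5 minutes leg 1 → 9:50 AM UTC.
Add 3 hours and 18 minutes layover in Miami → 1:08 PM UTC.
Add 11 hours and 19 minutes leg 2 → 12:27 AM UTC (May 15).
Add 2 hours and 55 minutes layover in Edinburgh → 3:22 AM UTC.
Add 14 hours 22 minutes leg 3 → 5:44 PM UTC.
Add 4 hours and 55 minutes layover in Tehran → 10:39 PM UTC.
Add 10 hours 40 minutes leg 4 → 9:19 AM UTC (May 16).
Auckland is UTC+12:00, so local arrival = 9:19 AM + 12:00 = 9:19 PM on May 16.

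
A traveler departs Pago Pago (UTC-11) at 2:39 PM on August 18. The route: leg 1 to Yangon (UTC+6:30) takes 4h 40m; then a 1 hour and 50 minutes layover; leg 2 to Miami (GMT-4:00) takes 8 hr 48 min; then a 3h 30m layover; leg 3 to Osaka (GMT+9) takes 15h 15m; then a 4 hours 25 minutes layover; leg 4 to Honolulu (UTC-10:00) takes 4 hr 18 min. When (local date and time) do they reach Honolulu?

Convert departure to UTC: 2:39 PM + 11:00 = 1:39 AM UTC on Aug 19.
Add 4 hours 40 minutes leg 1 → 6:19 AM UTC.
Add 1 hour 50 minutes layover in Yangon → 8:09 AM UTC.
Add 8 hours and 48 minutes leg 2 → 4:57 PM UTC.
Add 3 hours and 30 minutes layover in Miami → 8:27 PM UTC.
Add 15 hours and 15 minutes leg 3 → 11:42 AM UTC (Aug 20).
Add 4 hours 25 minutes layover in Osaka → 4:07 PM UTC.
Add 4 hours 18 minutes leg 4 → 8:25 PM UTC.
Honolulu is UTC−10:00, so local arrival = 8:25 PM − 10:00 = 10:25 AM on Aug 20.

10:25 AM on August 20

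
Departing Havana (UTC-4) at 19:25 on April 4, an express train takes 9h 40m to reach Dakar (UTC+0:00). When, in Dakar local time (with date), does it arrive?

Convert departure to UTC: 19:25 + 4:00 = 23:25 UTC on Apr 4.
Add 9 hours and 40 minutes travel time → 09:05 UTC (Apr 5).
Dakar is UTC+0, so local arrival is the same: 09:05 on Apr 5.

09:05 on Apr 5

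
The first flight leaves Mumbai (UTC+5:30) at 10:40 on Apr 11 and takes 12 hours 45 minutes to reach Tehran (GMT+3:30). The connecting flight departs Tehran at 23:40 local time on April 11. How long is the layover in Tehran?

Convert departure to UTC: 10:40 − 5:30 = 05:10 UTC on Apr 11.
Add 12 hours and 45 minutes flight time → 17:55 UTC.
Tehran is UTC+3:30, so local arrival = 17:55 + 3:30 = 21:25 on Apr 11.
Layover = 23:40 − 21:25 = 2 hours 15 minutes.

2 hours 15 minutes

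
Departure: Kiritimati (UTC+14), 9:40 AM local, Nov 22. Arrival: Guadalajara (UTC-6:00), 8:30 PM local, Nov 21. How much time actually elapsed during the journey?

Departure in UTC: 9:40 AM − 14:00 = 7:40 PM on Nov 21.
Arrival in UTC: 8:30 PM + 6:00 = 2:30 AM on Nov 22.
Elapsed = 2:30 AM − 7:40 PM (+1 day) = 6 hours 50 minutes.

6 hours 50 minutes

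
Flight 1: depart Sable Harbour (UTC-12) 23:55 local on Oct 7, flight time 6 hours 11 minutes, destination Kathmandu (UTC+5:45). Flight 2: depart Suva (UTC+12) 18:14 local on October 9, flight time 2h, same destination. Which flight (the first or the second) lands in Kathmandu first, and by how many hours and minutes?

the first, by 14 hours 8 minutes

Flight 1 in UTC: 23:55 + 12:00 = 11:55 on Oct 8.
+6 hours 11 minutes → arrive 18:06 UTC on Oct 8.
Flight 2 in UTC: 18:14 − 12:00 = 06:14 on Oct 9.
+2 hours → arrive 08:14 UTC on Oct 9.
Flight 1 lands earlier by 14 hours 8 minutes.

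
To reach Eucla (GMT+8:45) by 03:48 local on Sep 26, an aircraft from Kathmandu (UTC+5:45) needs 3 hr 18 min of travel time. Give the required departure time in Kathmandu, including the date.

Target arrival in UTC: 03:48 − 8:45 = 19:03 on Sep 25.
Subtract 3 hours and 18 minutes → departure 15:45 UTC on Sep 25.
Kathmandu is UTC+5:45: 15:45 + 5:45 = 21:30 on Sep 25.

21:30 on Sep 25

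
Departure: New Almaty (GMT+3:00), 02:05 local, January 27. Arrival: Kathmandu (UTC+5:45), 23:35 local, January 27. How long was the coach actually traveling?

Departure in UTC: 02:05 − 3:00 = 23:05 on Jan 26.
Arrival in UTC: 23:35 − 5:45 = 17:50 on Jan 27.
Elapsed = 17:50 − 23:05 (+1 day) = 18 hours 45 minutes.

18 hours 45 minutes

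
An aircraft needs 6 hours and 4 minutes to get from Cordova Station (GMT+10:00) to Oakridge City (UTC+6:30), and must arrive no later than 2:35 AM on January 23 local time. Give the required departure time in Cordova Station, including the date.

Target arrival in UTC: 2:35 AM − 6:30 = 8:05 PM on Jan 22.
Subtract 6 hours and 4 minutes → departure 2:01 PM UTC on Jan 22.
Cordova Station is UTC+10:00: 2:01 PM + 10:00 = 12:01 AM on Jan 23.

12:01 AM on January 23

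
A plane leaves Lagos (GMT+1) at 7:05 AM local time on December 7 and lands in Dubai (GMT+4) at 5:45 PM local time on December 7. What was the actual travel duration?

7 hours 40 minutes

Dubai is 3:00 ahead of Lagos.
Clock-face elapsed time (ignoring zones) is 10 hours 40 minutes.
Actual elapsed = 10 hours 40 minutes − 3:00 = 7 hours 40 minutes.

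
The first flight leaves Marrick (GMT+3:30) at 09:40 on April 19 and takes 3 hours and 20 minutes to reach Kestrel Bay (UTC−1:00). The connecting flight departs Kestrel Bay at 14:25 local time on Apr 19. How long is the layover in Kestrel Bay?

Convert departure to UTC: 09:40 − 3:30 = 06:10 UTC on Apr 19.
Add 3 hours 20 minutes flight time → 09:30 UTC.
Kestrel Bay is UTC−1:00, so local arrival = 09:30 − 1:00 = 08:30 on Apr 19.
Layover = 14:25 − 08:30 = 5 hours 55 minutes.

5 hours 55 minutes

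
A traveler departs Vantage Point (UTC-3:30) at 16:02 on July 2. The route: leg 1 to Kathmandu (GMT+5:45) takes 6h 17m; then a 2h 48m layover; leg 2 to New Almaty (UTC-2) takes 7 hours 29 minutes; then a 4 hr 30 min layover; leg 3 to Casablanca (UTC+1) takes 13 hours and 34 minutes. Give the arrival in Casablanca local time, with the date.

07:10 on Jul 4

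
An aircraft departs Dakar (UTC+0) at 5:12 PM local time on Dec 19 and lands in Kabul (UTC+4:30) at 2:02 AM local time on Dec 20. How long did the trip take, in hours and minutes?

4 hours 20 minutes

Kabul is 4:30 ahead of Dakar.
Clock-face elapsed time (ignoring zones) is 8 hours 50 minutes.
Actual elapsed = 8 hours 50 minutes − 4:30 = 4 hours 20 minutes.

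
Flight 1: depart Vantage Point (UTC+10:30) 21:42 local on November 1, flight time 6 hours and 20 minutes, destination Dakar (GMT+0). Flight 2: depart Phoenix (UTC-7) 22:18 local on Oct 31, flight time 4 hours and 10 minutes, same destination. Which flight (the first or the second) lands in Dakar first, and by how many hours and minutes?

Flight 1 in UTC: 21:42 − 10:30 = 11:12 on Nov 1.
+6 hours 20 minutes → arrive 17:32 UTC on Nov 1.
Flight 2 in UTC: 22:18 + 7:00 = 05:18 on Nov 1.
+4 hours and 10 minutes → arrive 09:28 UTC on Nov 1.
Flight 2 lands earlier by 8 hours 4 minutes.

the second, by 8 hours 4 minutes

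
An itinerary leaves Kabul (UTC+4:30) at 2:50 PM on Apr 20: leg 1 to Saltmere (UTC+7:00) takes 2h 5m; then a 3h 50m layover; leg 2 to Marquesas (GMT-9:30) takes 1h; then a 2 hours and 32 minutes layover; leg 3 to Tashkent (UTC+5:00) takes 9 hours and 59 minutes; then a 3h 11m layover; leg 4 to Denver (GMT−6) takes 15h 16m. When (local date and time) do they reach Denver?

6:13 PM on April 21

Convert departure to UTC: 2:50 PM − 4:30 = 10:20 AM UTC on Apr 20.
Add 2 hours and 5 minutes leg 1 → 12:25 PM UTC.
Add 3 hours and 50 minutes layover in Saltmere → 4:15 PM UTC.
Add 1 hour leg 2 → 5:15 PM UTC.
Add 2 hours and 32 minutes layover in Marquesas → 7:47 PM UTC.
Add 9 hours 59 minutes leg 3 → 5:46 AM UTC (Apr 21).
Add 3 hours 11 minutes layover in Tashkent → 8:57 AM UTC.
Add 15 hours and 16 minutes leg 4 → 12:13 AM UTC (Apr 22).
Denver is UTC−6:00, so local arrival = 12:13 AM − 6:00 = 6:13 PM on Apr 21.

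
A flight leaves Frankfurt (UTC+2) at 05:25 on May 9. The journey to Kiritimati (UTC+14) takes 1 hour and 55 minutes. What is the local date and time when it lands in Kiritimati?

19:20 on May 9

Convert departure to UTC: 05:25 − 2:00 = 03:25 UTC on May 9.
Add 1 hour 55 minutes travel time → 05:20 UTC.
Kiritimati is UTC+14:00, so local arrival = 05:20 + 14:00 = 19:20 on May 9.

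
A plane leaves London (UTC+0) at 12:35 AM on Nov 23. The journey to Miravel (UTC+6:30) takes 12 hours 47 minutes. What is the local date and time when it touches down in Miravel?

London is at UTC+0, so departure is already 12:35 AM UTC on Nov 23.
Add 12 hours and 47 minutes travel time → 1:22 PM UTC.
Miravel is UTC+6:30, so local arrival = 1:22 PM + 6:30 = 7:52 PM on Nov 23.

7:52 PM on November 23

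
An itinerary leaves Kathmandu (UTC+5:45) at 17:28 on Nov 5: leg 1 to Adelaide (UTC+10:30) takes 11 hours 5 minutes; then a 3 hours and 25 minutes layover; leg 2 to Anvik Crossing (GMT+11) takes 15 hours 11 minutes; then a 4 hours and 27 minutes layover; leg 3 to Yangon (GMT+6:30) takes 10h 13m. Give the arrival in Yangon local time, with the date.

Convert departure to UTC: 17:28 − 5:45 = 11:43 UTC on Nov 5.
Add 11 hours 5 minutes leg 1 → 22:48 UTC.
Add 3 hours and 25 minutes layover in Adelaide → 02:13 UTC (Nov 6).
Add 15 hours 11 minutes leg 2 → 17:24 UTC.
Add 4 hours 27 minutes layover in Anvik Crossing → 21:51 UTC.
Add 10 hours and 13 minutes leg 3 → 08:04 UTC (Nov 7).
Yangon is UTC+6:30, so local arrival = 08:04 + 6:30 = 14:34 on Nov 7.

14:34 on November 7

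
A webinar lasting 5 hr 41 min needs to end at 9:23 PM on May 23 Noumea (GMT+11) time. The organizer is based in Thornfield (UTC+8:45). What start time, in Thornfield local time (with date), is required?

1:27 PM on May 23

Target end time in UTC: 9:23 PM − 11:00 = 10:23 AM on May 23.
Subtract 5 hours and 41 minutes → start 4:42 AM UTC on May 23.
Thornfield is UTC+8:45: 4:42 AM + 8:45 = 1:27 PM on May 23.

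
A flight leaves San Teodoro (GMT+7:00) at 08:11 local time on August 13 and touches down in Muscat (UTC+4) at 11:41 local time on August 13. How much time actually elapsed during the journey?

6 hours 30 minutes

Muscat is 3:00 behind San Teodoro.
Clock-face elapsed time (ignoring zones) is 3 hours 30 minutes.
Actual elapsed = 3 hours 30 minutes + 3:00 = 6 hours 30 minutes.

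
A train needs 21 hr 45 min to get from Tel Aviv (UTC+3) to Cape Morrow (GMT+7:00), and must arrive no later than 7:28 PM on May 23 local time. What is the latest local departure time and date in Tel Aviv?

5:43 PM on May 22

Target arrival in UTC: 7:28 PM − 7:00 = 12:28 PM on May 23.
Subtract 21 hours and 45 minutes → departure 2:43 PM UTC on May 22.
Tel Aviv is UTC+3:00: 2:43 PM + 3:00 = 5:43 PM on May 22.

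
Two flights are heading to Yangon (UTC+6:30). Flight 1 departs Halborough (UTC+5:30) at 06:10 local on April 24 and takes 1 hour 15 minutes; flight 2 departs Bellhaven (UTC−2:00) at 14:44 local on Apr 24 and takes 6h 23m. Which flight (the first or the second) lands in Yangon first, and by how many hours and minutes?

the first, by 21 hours 12 minutes

Flight 1 in UTC: 06:10 − 5:30 = 00:40 on Apr 24.
+1 hour 15 minutes → arrive 01:55 UTC on Apr 24.
Flight 2 in UTC: 14:44 + 2:00 = 16:44 on Apr 24.
+6 hours and 23 minutes → arrive 23:07 UTC on Apr 24.
Flight 1 lands earlier by 21 hours 12 minutes.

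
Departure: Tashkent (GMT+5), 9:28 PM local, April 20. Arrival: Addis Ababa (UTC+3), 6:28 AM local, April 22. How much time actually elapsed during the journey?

35 hours

Departure in UTC: 9:28 PM − 5:00 = 4:28 PM on Apr 20.
Arrival in UTC: 6:28 AM − 3:00 = 3:28 AM on Apr 22.
Elapsed = 3:28 AM − 4:28 PM (+2 days) = 35 hours.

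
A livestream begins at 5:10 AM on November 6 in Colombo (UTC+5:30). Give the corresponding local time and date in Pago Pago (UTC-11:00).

12:40 PM on November 5

Pago Pago is 16:30 behind Colombo.
Shift by the zone difference: 5:10 AM − 16:30 = 12:40 PM on Nov 5 in Pago Pago.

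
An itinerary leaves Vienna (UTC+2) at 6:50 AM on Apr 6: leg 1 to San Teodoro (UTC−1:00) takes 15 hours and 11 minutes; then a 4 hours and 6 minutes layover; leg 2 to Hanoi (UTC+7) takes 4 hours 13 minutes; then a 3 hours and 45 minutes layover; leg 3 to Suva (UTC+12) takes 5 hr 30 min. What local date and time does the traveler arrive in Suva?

1:35 AM on Apr 8

Convert departure to UTC: 6:50 AM − 2:00 = 4:50 AM UTC on Apr 6.
Add 15 hours and 11 minutes leg 1 → 8:01 PM UTC.
Add 4 hours 6 minutes layover in San Teodoro → 12:07 AM UTC (Apr 7).
Add 4 hours 13 minutes leg 2 → 4:20 AM UTC.
Add 3 hours 45 minutes layover in Hanoi → 8:05 AM UTC.
Add 5 hours and 30 minutes leg 3 → 1:35 PM UTC.
Suva is UTC+12:00, so local arrival = 1:35 PM + 12:00 = 1:35 AM on Apr 8.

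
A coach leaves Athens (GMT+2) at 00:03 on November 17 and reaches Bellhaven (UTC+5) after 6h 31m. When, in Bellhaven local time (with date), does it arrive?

Bellhaven is 3:00 ahead of Athens.
After 6 hours 31 minutes it is 06:34 in Athens.
Shift by the zone difference: 06:34 + 3:00 = 09:34 on Nov 17 in Bellhaven.

09:34 on November 17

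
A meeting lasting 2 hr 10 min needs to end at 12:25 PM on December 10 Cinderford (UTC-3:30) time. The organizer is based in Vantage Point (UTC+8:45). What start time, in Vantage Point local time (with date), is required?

10:30 PM on December 10

Target end time in UTC: 12:25 PM + 3:30 = 3:55 PM on Dec 10.
Subtract 2 hours and 10 minutes → start 1:45 PM UTC on Dec 10.
Vantage Point is UTC+8:45: 1:45 PM + 8:45 = 10:30 PM on Dec 10.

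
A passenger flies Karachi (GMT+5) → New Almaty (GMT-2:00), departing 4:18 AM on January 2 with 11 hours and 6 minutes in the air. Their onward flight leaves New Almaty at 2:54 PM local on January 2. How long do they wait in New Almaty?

Convert departure to UTC: 4:18 AM − 5:00 = 11:18 PM UTC on Jan 1.
Add 11 hours 6 minutes flight time → 10:24 AM UTC (Jan 2).
New Almaty is UTC−2:00, so local arrival = 10:24 AM − 2:00 = 8:24 AM on Jan 2.
Layover = 2:54 PM − 8:24 AM = 6 hours 30 minutes.

6 hours 30 minutes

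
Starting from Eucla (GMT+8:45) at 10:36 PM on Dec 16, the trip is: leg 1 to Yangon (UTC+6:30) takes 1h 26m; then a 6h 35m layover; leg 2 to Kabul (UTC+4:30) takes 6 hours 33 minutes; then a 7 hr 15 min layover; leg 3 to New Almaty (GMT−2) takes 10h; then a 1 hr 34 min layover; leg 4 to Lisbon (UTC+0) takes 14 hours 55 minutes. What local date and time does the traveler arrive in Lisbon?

Convert departure to UTC: 10:36 PM − 8:45 = 1:51 PM UTC on Dec 16.
Add 1 hour 26 minutes leg 1 → 3:17 PM UTC.
Add 6 hours 35 minutes layover in Yangon → 9:52 PM UTC.
Add 6 hours 33 minutes leg 2 → 4:25 AM UTC (Dec 17).
Add 7 hours 15 minutes layover in Kabul → 11:40 AM UTC.
Add 10 hours leg 3 → 9:40 PM UTC.
Add 1 hour 34 minutes layover in New Almaty → 11:14 PM UTC.
Add 14 hours 55 minutes leg 4 → 2:09 PM UTC (Dec 18).
Lisbon is UTC+0, so local arrival is the same: 2:09 PM on Dec 18.

2:09 PM on December 18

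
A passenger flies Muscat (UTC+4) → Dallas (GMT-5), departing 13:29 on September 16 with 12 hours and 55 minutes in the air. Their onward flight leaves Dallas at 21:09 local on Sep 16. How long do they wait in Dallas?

3 hours 45 minutes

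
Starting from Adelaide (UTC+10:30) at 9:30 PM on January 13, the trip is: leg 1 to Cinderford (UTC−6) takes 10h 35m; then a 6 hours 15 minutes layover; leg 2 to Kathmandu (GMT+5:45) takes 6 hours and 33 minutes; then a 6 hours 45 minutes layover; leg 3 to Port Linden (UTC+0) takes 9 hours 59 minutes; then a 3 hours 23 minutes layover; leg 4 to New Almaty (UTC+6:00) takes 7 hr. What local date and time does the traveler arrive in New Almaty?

Convert departure to UTC: 9:30 PM − 10:30 = 11:00 AM UTC on Jan 13.
Add 10 hours 35 minutes leg 1 → 9:35 PM UTC.
Add 6 hours 15 minutes layover in Cinderford → 3:50 AM UTC (Jan 14).
Add 6 hours 33 minutes leg 2 → 10:23 AM UTC.
Add 6 hours 45 minutes layover in Kathmandu → 5:08 PM UTC.
Add 9 hours and 59 minutes leg 3 → 3:07 AM UTC (Jan 15).
Add 3 hours 23 minutes layover in Port Linden → 6:30 AM UTC.
Add 7 hours leg 4 → 1:30 PM UTC.
New Almaty is UTC+6:00, so local arrival = 1:30 PM + 6:00 = 7:30 PM on Jan 15.

7:30 PM on Jan 15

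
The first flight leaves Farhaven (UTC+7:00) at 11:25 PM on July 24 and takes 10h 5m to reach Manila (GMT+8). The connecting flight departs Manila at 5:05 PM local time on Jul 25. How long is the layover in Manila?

Convert departure to UTC: 11:25 PM − 7:00 = 4:25 PM UTC on Jul 24.
Add 10 hours 5 minutes flight time → 2:30 AM UTC (Jul 25).
Manila is UTC+8:00, so local arrival = 2:30 AM + 8:00 = 10:30 AM on Jul 25.
Layover = 5:05 PM − 10:30 AM = 6 hours 35 minutes.

6 hours 35 minutes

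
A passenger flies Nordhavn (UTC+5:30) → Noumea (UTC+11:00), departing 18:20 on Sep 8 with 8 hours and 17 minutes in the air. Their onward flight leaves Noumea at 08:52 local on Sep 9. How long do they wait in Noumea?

45 minutes

Convert departure to UTC: 18:20 − 5:30 = 12:50 UTC on Sep 8.
Add 8 hours and 17 minutes flight time → 21:07 UTC.
Noumea is UTC+11:00, so local arrival = 21:07 + 11:00 = 08:07 on Sep 9.
Layover = 08:52 − 08:07 = 45 minutes.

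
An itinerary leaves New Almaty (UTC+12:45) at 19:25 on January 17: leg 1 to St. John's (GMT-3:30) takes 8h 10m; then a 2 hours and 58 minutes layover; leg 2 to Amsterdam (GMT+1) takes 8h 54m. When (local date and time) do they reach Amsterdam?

03:42 on January 18

Convert departure to UTC: 19:25 − 12:45 = 06:40 UTC on Jan 17.
Add 8 hours and 10 minutes leg 1 → 14:50 UTC.
Add 2 hours and 58 minutes layover in St. John's → 17:48 UTC.
Add 8 hours and 54 minutes leg 2 → 02:42 UTC (Jan 18).
Amsterdam is UTC+1:00, so local arrival = 02:42 + 1:00 = 03:42 on Jan 18.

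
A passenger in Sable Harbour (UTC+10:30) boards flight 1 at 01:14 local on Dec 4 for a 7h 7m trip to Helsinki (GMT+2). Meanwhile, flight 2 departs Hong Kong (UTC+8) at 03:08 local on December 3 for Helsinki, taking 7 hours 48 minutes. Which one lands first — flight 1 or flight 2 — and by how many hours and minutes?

Flight 1 in UTC: 01:14 − 10:30 = 14:44 on Dec 3.
+7 hours and 7 minutes → arrive 21:51 UTC on Dec 3.
Flight 2 in UTC: 03:08 − 8:00 = 19:08 on Dec 2.
+7 hours and 48 minutes → arrive 02:56 UTC on Dec 3.
Flight 2 lands earlier by 18 hours 55 minutes.

the second, by 18 hours 55 minutes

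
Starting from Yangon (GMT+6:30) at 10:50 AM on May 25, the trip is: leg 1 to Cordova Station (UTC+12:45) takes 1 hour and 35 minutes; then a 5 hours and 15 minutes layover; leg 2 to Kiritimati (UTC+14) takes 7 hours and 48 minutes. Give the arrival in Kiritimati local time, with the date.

8:58 AM on May 26

Convert departure to UTC: 10:50 AM − 6:30 = 4:20 AM UTC on May 25.
Add 1 hour 35 minutes leg 1 → 5:55 AM UTC.
Add 5 hours 15 minutes layover in Cordova Station → 11:10 AM UTC.
Add 7 hours and 48 minutes leg 2 → 6:58 PM UTC.
Kiritimati is UTC+14:00, so local arrival = 6:58 PM + 14:00 = 8:58 AM on May 26.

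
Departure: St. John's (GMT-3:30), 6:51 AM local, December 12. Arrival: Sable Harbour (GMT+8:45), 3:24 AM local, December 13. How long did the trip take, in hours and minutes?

8 hours 18 minutes

Departure in UTC: 6:51 AM + 3:30 = 10:21 AM on Dec 12.
Arrival in UTC: 3:24 AM − 8:45 = 6:39 PM on Dec 12.
Elapsed = 6:39 PM − 10:21 AM = 8 hours 18 minutes.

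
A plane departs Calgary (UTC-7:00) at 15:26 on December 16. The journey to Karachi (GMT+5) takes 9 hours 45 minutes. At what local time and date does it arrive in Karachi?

13:11 on December 17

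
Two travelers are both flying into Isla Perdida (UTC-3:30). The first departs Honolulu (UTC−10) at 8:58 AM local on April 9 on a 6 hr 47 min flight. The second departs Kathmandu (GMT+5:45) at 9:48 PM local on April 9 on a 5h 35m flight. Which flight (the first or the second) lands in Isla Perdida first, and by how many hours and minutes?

the second, by 4 hours 7 minutes

Flight 1 in UTC: 8:58 AM + 10:00 = 6:58 PM on Apr 9.
+6 hours 47 minutes → arrive 1:45 AM UTC on Apr 10.
Flight 2 in UTC: 9:48 PM − 5:45 = 4:03 PM on Apr 9.
+5 hours and 35 minutes → arrive 9:38 PM UTC on Apr 9.
Flight 2 lands earlier by 4 hours 7 minutes.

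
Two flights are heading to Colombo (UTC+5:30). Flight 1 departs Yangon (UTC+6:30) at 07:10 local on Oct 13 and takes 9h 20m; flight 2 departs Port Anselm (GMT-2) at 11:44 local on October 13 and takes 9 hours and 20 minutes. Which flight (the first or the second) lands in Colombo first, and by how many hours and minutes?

Flight 1 in UTC: 07:10 − 6:30 = 00:40 on Oct 13.
+9 hours 20 minutes → arrive 10:00 UTC on Oct 13.
Flight 2 in UTC: 11:44 + 2:00 = 13:44 on Oct 13.
+9 hours and 20 minutes → arrive 23:04 UTC on Oct 13.
Flight 1 lands earlier by 13 hours 4 minutes.

the first, by 13 hours 4 minutes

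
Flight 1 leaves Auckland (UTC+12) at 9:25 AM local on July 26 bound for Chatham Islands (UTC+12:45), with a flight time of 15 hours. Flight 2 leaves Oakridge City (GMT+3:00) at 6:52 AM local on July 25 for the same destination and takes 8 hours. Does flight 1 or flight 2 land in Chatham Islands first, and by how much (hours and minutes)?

Flight 1 in UTC: 9:25 AM − 12:00 = 9:25 PM on Jul 25.
+15 hours → arrive 12:25 PM UTC on Jul 26.
Flight 2 in UTC: 6:52 AM − 3:00 = 3:52 AM on Jul 25.
+8 hours → arrive 11:52 AM UTC on Jul 25.
Flight 2 lands earlier by 24 hours 33 minutes.

the second, by 24 hours 33 minutes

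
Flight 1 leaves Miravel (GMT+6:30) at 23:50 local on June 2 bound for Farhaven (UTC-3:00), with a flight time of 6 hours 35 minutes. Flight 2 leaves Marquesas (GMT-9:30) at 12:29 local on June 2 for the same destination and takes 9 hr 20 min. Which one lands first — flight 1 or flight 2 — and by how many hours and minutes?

the first, by 7 hours 24 minutes

Flight 1 in UTC: 23:50 − 6:30 = 17:20 on Jun 2.
+6 hours and 35 minutes → arrive 23:55 UTC on Jun 2.
Flight 2 in UTC: 12:29 + 9:30 = 21:59 on Jun 2.
+9 hours 20 minutes → arrive 07:19 UTC on Jun 3.
Flight 1 lands earlier by 7 hours 24 minutes.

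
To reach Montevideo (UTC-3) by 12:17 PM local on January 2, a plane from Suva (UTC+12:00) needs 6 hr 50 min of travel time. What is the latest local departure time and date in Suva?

8:27 PM on January 2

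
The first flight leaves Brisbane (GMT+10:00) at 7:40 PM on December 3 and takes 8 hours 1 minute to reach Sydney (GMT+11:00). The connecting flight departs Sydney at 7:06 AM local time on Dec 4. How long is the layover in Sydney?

2 hours 25 minutes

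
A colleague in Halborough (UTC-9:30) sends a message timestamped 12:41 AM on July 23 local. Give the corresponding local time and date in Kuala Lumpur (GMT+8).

6:11 PM on July 23

In UTC: 12:41 AM + 9:30 = 10:11 AM on Jul 23.
Kuala Lumpur is UTC+8:00: 10:11 AM + 8:00 = 6:11 PM on Jul 23.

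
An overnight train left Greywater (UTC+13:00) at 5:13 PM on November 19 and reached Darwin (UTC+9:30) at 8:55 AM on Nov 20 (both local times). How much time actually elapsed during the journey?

Departure in UTC: 5:13 PM − 13:00 = 4:13 AM on Nov 19.
Arrival in UTC: 8:55 AM − 9:30 = 11:25 PM on Nov 19.
Elapsed = 11:25 PM − 4:13 AM = 19 hours 12 minutes.

19 hours 12 minutes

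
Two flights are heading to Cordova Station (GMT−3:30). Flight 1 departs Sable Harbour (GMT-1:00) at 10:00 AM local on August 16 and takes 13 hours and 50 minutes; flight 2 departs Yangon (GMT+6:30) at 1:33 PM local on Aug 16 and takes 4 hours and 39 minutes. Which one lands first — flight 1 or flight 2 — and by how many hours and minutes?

the second, by 13 hours 8 minutes

Flight 1 in UTC: 10:00 AM + 1:00 = 11:00 AM on Aug 16.
+13 hours and 50 minutes → arrive 12:50 AM UTC on Aug 17.
Flight 2 in UTC: 1:33 PM − 6:30 = 7:03 AM on Aug 16.
+4 hours 39 minutes → arrive 11:42 AM UTC on Aug 16.
Flight 2 lands earlier by 13 hours 8 minutes.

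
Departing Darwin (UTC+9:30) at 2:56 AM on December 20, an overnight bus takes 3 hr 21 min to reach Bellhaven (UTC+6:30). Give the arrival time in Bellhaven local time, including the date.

Convert departure to UTC: 2:56 AM − 9:30 = 5:26 PM UTC on Dec 19.
Add 3 hours 21 minutes travel time → 8:47 PM UTC.
Bellhaven is UTC+6:30, so local arrival = 8:47 PM + 6:30 = 3:17 AM on Dec 20.

3:17 AM on December 20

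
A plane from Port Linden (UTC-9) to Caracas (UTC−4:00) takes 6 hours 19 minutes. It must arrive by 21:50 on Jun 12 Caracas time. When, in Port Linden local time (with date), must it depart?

Target arrival in UTC: 21:50 + 4:00 = 01:50 on Jun 13.
Subtract 6 hours 19 minutes → departure 19:31 UTC on Jun 12.
Port Linden is UTC−9:00: 19:31 − 9:00 = 10:31 on Jun 12.

10:31 on June 12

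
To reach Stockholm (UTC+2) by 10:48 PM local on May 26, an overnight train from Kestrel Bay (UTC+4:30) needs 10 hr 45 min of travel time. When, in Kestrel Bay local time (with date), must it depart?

2:33 PM on May 26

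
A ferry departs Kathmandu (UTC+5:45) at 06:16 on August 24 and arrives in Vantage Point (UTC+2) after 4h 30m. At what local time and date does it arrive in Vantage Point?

Convert departure to UTC: 06:16 − 5:45 = 00:31 UTC on Aug 24.
Add 4 hours and 30 minutes travel time → 05:01 UTC.
Vantage Point is UTC+2:00, so local arrival = 05:01 + 2:00 = 07:01 on Aug 24.

07:01 on August 24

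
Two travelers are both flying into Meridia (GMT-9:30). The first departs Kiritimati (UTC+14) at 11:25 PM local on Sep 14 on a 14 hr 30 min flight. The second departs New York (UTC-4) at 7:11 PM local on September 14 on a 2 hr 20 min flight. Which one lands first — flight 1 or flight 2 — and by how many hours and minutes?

Flight 1 in UTC: 11:25 PM − 14:00 = 9:25 AM on Sep 14.
+14 hours 30 minutes → arrive 11:55 PM UTC on Sep 14.
Flight 2 in UTC: 7:11 PM + 4:00 = 11:11 PM on Sep 14.
+2 hours 20 minutes → arrive 1:31 AM UTC on Sep 15.
Flight 1 lands earlier by 1 hour 36 minutes.

the first, by 1 hour 36 minutes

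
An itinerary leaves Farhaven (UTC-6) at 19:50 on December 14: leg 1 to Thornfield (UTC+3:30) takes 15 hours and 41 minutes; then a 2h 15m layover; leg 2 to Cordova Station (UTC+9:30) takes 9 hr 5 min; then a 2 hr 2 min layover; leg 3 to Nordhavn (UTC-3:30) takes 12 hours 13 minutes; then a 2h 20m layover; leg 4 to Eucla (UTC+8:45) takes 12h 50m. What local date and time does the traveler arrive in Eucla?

Convert departure to UTC: 19:50 + 6:00 = 01:50 UTC on Dec 15.
Add 15 hours 41 minutes leg 1 → 17:31 UTC.
Add 2 hours and 15 minutes layover in Thornfield → 19:46 UTC.
Add 9 hours and 5 minutes leg 2 → 04:51 UTC (Dec 16).
Add 2 hours 2 minutes layover in Cordova Station → 06:53 UTC.
Add 12 hours and 13 minutes leg 3 → 19:06 UTC.
Add 2 hours and 20 minutes layover in Nordhavn → 21:26 UTC.
Add 12 hours and 50 minutes leg 4 → 10:16 UTC (Dec 17).
Eucla is UTC+8:45, so local arrival = 10:16 + 8:45 = 19:01 on Dec 17.

19:01 on December 17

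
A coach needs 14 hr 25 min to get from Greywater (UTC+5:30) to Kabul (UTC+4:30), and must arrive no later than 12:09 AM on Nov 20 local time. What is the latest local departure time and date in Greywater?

Target arrival in UTC: 12:09 AM − 4:30 = 7:39 PM on Nov 19.
Subtract 14 hours and 25 minutes → departure 5:14 AM UTC on Nov 19.
Greywater is UTC+5:30: 5:14 AM + 5:30 = 10:44 AM on Nov 19.

10:44 AM on November 19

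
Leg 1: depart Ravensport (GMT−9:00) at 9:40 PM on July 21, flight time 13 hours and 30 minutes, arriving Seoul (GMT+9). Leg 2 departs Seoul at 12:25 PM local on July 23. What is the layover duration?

7 hours 15 minutes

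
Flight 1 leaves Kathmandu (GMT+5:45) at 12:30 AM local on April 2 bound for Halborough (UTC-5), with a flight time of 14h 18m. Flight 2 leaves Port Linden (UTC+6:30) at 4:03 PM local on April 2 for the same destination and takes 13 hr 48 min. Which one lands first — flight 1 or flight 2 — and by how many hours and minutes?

Flight 1 in UTC: 12:30 AM − 5:45 = 6:45 PM on Apr 1.
+14 hours and 18 minutes → arrive 9:03 AM UTC on Apr 2.
Flight 2 in UTC: 4:03 PM − 6:30 = 9:33 AM on Apr 2.
+13 hours and 48 minutes → arrive 11:21 PM UTC on Apr 2.
Flight 1 lands earlier by 14 hours 18 minutes.

the first, by 14 hours 18 minutes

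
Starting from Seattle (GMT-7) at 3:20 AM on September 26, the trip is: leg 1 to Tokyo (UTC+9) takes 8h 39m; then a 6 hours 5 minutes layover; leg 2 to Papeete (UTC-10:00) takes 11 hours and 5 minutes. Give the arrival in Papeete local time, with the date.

Convert departure to UTC: 3:20 AM + 7:00 = 10:20 AM UTC on Sep 26.
Add 8 hours 39 minutes leg 1 → 6:59 PM UTC.
Add 6 hours and 5 minutes layover in Tokyo → 1:04 AM UTC (Sep 27).
Add 11 hours and 5 minutes leg 2 → 12:09 PM UTC.
Papeete is UTC−10:00, so local arrival = 12:09 PM − 10:00 = 2:09 AM on Sep 27.

2:09 AM on September 27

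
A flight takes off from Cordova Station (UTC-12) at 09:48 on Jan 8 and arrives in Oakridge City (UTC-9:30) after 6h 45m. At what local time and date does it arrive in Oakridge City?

Convert departure to UTC: 09:48 + 12:00 = 21:48 UTC on Jan 8.
Add 6 hours and 45 minutes travel time → 04:33 UTC (Jan 9).
Oakridge City is UTC−9:30, so local arrival = 04:33 − 9:30 = 19:03 on Jan 8.

19:03 on Jan 8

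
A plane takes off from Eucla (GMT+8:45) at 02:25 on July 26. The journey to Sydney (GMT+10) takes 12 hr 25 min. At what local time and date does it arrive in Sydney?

16:05 on Jul 26

Convert departure to UTC: 02:25 − 8:45 = 17:40 UTC on Jul 25.
Add 12 hours 25 minutes travel time → 06:05 UTC (Jul 26).
Sydney is UTC+10:00, so local arrival = 06:05 + 10:00 = 16:05 on Jul 26.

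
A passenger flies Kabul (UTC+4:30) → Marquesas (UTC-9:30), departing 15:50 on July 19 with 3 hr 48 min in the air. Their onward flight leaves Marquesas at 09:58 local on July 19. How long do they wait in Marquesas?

4 hours 20 minutes

Convert departure to UTC: 15:50 − 4:30 = 11:20 UTC on Jul 19.
Add 3 hours and 48 minutes flight time → 15:08 UTC.
Marquesas is UTC−9:30, so local arrival = 15:08 − 9:30 = 05:38 on Jul 19.
Layover = 09:58 − 05:38 = 4 hours 20 minutes.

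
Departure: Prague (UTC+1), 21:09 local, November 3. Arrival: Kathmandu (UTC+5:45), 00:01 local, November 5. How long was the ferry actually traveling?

Kathmandu is 4:45 ahead of Prague.
Clock-face elapsed time (ignoring zones) is 26 hours 52 minutes.
Actual elapsed = 26 hours 52 minutes − 4:45 = 22 hours 7 minutes.

22 hours 7 minutes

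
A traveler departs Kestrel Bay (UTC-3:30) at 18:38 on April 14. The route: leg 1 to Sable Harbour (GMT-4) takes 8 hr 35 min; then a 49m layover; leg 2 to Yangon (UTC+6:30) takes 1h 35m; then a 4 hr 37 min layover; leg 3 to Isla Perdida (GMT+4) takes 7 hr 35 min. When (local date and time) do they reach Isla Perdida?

01:19 on April 16

Convert departure to UTC: 18:38 + 3:30 = 22:08 UTC on Apr 14.
Add 8 hours 35 minutes leg 1 → 06:43 UTC (Apr 15).
Add 49 minutes layover in Sable Harbour → 07:32 UTC.
Add 1 hour and 35 minutes leg 2 → 09:07 UTC.
Add 4 hours 37 minutes layover in Yangon → 13:44 UTC.
Add 7 hours and 35 minutes leg 3 → 21:19 UTC.
Isla Perdida is UTC+4:00, so local arrival = 21:19 + 4:00 = 01:19 on Apr 16.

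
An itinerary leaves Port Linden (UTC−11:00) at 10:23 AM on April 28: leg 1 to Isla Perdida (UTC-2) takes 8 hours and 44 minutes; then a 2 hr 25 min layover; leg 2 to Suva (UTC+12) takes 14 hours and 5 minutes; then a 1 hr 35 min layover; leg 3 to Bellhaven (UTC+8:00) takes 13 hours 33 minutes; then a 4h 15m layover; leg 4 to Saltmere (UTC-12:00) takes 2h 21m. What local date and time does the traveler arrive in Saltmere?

8:21 AM on Apr 30

Convert departure to UTC: 10:23 AM + 11:00 = 9:23 PM UTC on Apr 28.
Add 8 hours and 44 minutes leg 1 → 6:07 AM UTC (Apr 29).
Add 2 hours 25 minutes layover in Isla Perdida → 8:32 AM UTC.
Add 14 hours and 5 minutes leg 2 → 10:37 PM UTC.
Add 1 hour and 35 minutes layover in Suva → 12:12 AM UTC (Apr 30).
Add 13 hours and 33 minutes leg 3 → 1:45 PM UTC.
Add 4 hours 15 minutes layover in Bellhaven → 6:00 PM UTC.
Add 2 hours 21 minutes leg 4 → 8:21 PM UTC.
Saltmere is UTC−12:00, so local arrival = 8:21 PM − 12:00 = 8:21 AM on Apr 30.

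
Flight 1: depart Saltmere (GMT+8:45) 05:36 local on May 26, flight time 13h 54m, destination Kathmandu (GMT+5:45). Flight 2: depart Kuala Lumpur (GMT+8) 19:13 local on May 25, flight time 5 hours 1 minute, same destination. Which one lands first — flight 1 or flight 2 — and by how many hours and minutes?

Flight 1 in UTC: 05:36 − 8:45 = 20:51 on May 25.
+13 hours 54 minutes → arrive 10:45 UTC on May 26.
Flight 2 in UTC: 19:13 − 8:00 = 11:13 on May 25.
+5 hours 1 minute → arrive 16:14 UTC on May 25.
Flight 2 lands earlier by 18 hours 31 minutes.

the second, by 18 hours 31 minutes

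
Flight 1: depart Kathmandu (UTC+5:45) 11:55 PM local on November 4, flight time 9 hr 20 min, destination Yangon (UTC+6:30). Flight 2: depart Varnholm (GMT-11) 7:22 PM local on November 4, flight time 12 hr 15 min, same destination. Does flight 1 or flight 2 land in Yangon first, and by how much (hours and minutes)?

the first, by 15 hours 7 minutes

Flight 1 in UTC: 11:55 PM − 5:45 = 6:10 PM on Nov 4.
+9 hours 20 minutes → arrive 3:30 AM UTC on Nov 5.
Flight 2 in UTC: 7:22 PM + 11:00 = 6:22 AM on Nov 5.
+12 hours 15 minutes → arrive 6:37 PM UTC on Nov 5.
Flight 1 lands earlier by 15 hours 7 minutes.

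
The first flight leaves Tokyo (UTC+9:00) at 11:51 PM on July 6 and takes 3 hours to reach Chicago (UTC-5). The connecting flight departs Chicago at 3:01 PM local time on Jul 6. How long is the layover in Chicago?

2 hours 10 minutes

Convert departure to UTC: 11:51 PM − 9:00 = 2:51 PM UTC on Jul 6.
Add 3 hours flight time → 5:51 PM UTC.
Chicago is UTC−5:00, so local arrival = 5:51 PM − 5:00 = 12:51 PM on Jul 6.
Layover = 3:01 PM − 12:51 PM = 2 hours 10 minutes.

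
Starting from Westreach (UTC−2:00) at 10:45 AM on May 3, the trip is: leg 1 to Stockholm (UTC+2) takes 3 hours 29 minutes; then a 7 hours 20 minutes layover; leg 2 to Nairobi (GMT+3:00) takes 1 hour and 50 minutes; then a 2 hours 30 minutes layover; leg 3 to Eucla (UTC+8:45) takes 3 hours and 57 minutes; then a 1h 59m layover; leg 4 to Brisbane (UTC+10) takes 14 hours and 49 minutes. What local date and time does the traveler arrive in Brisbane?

10:39 AM on May 5

Convert departure to UTC: 10:45 AM + 2:00 = 12:45 PM UTC on May 3.
Add 3 hours 29 minutes leg 1 → 4:14 PM UTC.
Add 7 hours and 20 minutes layover in Stockholm → 11:34 PM UTC.
Add 1 hour and 50 minutes leg 2 → 1:24 AM UTC (May 4).
Add 2 hours 30 minutes layover in Nairobi → 3:54 AM UTC.
Add 3 hours 57 minutes leg 3 → 7:51 AM UTC.
Add 1 hour and 59 minutes layover in Eucla → 9:50 AM UTC.
Add 14 hours and 49 minutes leg 4 → 12:39 AM UTC (May 5).
Brisbane is UTC+10:00, so local arrival = 12:39 AM + 10:00 = 10:39 AM on May 5.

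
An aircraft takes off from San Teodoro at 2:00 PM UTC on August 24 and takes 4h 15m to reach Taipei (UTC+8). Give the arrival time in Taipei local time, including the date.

Departure is given in UTC: 2:00 PM on Aug 24.
Add 4 hours 15 minutes → 6:15 PM UTC.
Taipei is UTC+8:00: 6:15 PM + 8:00 = 2:15 AM on Aug 25.

2:15 AM on August 25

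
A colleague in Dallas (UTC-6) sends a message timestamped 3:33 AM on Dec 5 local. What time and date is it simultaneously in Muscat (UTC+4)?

1:33 PM on Dec 5

In UTC: 3:33 AM + 6:00 = 9:33 AM on Dec 5.
Muscat is UTC+4:00: 9:33 AM + 4:00 = 1:33 PM on Dec 5.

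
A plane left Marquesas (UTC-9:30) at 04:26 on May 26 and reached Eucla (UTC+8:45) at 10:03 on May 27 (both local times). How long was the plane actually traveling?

11 hours 22 minutes

Eucla is 18:15 ahead of Marquesas.
Clock-face elapsed time (ignoring zones) is 29 hours 37 minutes.
Actual elapsed = 29 hours 37 minutes − 18:15 = 11 hours 22 minutes.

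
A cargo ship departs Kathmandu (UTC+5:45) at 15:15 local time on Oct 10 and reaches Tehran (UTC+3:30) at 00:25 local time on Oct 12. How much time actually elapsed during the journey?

35 hours 25 minutes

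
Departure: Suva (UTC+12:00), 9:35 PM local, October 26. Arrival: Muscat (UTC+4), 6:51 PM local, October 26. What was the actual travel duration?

Muscat is 8:00 behind Suva.
Clock-face elapsed time (ignoring zones) is −2 hours 44 minutes.
Actual elapsed = −2 hours 44 minutes + 8:00 = 5 hours 16 minutes.

5 hours 16 minutes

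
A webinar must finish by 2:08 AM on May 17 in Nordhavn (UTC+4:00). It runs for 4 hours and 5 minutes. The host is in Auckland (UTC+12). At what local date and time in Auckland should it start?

Target end time in UTC: 2:08 AM − 4:00 = 10:08 PM on May 16.
Subtract 4 hours and 5 minutes → start 6:03 PM UTC on May 16.
Auckland is UTC+12:00: 6:03 PM + 12:00 = 6:03 AM on May 17.

6:03 AM on May 17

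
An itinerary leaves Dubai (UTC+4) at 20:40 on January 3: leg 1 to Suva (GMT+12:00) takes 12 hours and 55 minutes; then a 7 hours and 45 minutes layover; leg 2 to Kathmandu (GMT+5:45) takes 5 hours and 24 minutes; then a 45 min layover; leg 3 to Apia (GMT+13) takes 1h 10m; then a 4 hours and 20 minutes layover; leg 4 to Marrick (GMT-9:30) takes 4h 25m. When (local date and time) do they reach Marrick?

Convert departure to UTC: 20:40 − 4:00 = 16:40 UTC on Jan 3.
Add 12 hours 55 minutes leg 1 → 05:35 UTC (Jan 4).
Add 7 hours 45 minutes layover in Suva → 13:20 UTC.
Add 5 hours and 24 minutes leg 2 → 18:44 UTC.
Add 45 minutes layover in Kathmandu → 19:29 UTC.
Add 1 hour 10 minutes leg 3 → 20:39 UTC.
Add 4 hours 20 minutes layover in Apia → 00:59 UTC (Jan 5).
Add 4 hours 25 minutes leg 4 → 05:24 UTC.
Marrick is UTC−9:30, so local arrival = 05:24 − 9:30 = 19:54 on Jan 4.

19:54 on Jan 4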